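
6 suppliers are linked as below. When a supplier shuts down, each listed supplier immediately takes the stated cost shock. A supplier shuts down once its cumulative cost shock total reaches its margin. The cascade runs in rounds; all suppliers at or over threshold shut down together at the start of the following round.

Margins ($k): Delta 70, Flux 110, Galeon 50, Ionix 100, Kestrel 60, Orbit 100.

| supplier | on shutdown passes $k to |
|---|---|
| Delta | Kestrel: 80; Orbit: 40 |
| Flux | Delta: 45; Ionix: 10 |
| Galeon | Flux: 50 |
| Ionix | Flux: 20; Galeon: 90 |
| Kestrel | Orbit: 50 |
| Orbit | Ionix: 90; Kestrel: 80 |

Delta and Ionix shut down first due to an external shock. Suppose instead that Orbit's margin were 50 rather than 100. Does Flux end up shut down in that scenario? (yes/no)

no

With Orbit's margin at 50:
Round 1 — Delta, Ionix shut down (initial).
  Flux: +20 → 20 < 110
  Galeon: +90 → 90 ≥ 50
  Kestrel: +80 → 80 ≥ 60
  Orbit: +40 → 40 < 50
Round 2 — Galeon, Kestrel shut down.
  Flux: +50 → 70 < 110
  Orbit: +50 → 90 ≥ 50
Round 3 — Orbit shuts down.
No further shutdowns.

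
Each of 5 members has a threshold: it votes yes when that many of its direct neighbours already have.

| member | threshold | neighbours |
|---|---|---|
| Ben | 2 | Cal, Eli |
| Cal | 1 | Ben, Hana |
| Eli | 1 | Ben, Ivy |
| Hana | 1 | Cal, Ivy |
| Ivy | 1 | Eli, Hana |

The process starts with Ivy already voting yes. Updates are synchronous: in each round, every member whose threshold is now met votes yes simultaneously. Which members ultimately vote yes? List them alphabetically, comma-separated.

Round 1 — Ivy votes yes (initial).
Round 2 — checking thresholds:
  Eli: 1 of 2 neighbours ≥ 1, votes yes.
  Hana: 1 of 2 neighbours ≥ 1, votes yes.
Round 3 — checking thresholds:
  Ben: 1 of 2 neighbours < 2, below threshold.
  Cal: 1 of 2 neighbours ≥ 1, votes yes.
Round 4 — checking thresholds:
  Ben: 2 of 2 neighbours ≥ 2, votes yes.
Round 5 — no new yes votes; cascade stops.

Ben, Cal, Eli, Hana, Ivy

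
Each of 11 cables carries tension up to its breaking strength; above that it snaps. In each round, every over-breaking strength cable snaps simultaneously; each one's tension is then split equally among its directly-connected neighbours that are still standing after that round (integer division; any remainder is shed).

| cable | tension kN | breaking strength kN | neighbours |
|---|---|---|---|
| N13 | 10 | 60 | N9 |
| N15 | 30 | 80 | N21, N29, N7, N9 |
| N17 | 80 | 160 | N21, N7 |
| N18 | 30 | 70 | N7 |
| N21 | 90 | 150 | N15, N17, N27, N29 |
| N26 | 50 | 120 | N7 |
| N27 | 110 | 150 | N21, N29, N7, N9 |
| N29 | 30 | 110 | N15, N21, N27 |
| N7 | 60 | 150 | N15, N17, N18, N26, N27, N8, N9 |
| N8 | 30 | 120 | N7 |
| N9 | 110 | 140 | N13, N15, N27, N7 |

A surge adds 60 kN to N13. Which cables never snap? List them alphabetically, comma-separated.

Round 1 — N13 at 70 > 60. N13 snaps.
  N13 sheds 70 kN to N9: 70 each.
    N9: 110+70 = 180 > 140
Round 2 — N9 snaps.
  N9 sheds 180 kN to N15, N27, N7: 60 each.
    N15: 30+60 = 90 > 80
    N27: 110+60 = 170 > 150
    N7: 60+60 = 120 ≤ 150
Round 3 — N15, N27 snap.
  N15 sheds 90 kN to N21, N29, N7: 30 each.
    N21: 90+30 = 120 ≤ 150
    N29: 30+30 = 60 ≤ 110
    N7: 120+30 = 150 ≤ 150
  N27 sheds 170 kN to N21, N29, N7: 56 each (2 lost).
    N21: 120+56 = 176 > 150
    N29: 60+56 = 116 > 110
    N7: 150+56 = 206 > 150
Round 4 — N21, N29, N7 snap.
  N21 sheds 176 kN to N17: 176 each.
    N17: 80+176 = 256 > 160
  N29 sheds 116 kN: no online neighbours, lost.
  N7 sheds 206 kN to N17, N18, N26, N8: 51 each (2 lost).
    N17: 256+51 = 307 > 160
    N18: 30+51 = 81 > 70
    N26: 50+51 = 101 ≤ 120
    N8: 30+51 = 81 ≤ 120
Round 5 — N17, N18 snap.
  N17 sheds 307 kN: no online neighbours, lost.
  N18 sheds 81 kN: no online neighbours, lost.
No further breaks.

N26, N8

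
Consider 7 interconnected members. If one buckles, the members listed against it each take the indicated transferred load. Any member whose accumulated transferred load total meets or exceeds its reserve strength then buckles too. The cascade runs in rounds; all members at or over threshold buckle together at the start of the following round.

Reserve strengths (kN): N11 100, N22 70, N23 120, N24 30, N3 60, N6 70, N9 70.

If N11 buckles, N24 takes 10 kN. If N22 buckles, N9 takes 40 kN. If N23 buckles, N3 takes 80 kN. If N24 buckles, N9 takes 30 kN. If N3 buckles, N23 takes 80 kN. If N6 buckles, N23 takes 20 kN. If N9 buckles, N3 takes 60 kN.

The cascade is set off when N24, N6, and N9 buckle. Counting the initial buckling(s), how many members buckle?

4

Round 1 — N24, N6, N9 buckle (initial).
  N23: +20 → 20 < 120
  N3: +60 → 60 ≥ 60
Round 2 — N3 buckles.
  N23: +80 → 100 < 120
No further bucklings.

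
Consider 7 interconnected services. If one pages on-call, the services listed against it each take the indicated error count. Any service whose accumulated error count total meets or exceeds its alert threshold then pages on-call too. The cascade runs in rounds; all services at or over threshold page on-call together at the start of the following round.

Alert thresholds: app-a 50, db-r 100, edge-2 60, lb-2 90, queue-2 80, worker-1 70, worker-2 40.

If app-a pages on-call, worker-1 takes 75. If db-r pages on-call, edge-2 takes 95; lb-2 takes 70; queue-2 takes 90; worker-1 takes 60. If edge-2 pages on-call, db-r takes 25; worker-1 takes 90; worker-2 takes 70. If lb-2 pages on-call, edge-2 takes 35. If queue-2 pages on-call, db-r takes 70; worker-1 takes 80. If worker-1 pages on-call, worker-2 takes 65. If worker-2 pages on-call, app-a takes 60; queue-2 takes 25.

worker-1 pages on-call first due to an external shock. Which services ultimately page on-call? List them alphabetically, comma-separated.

app-a, worker-1, worker-2

Round 1 — worker-1 pages on-call (initial).
  worker-2: +65 → 65 ≥ 40
Round 2 — worker-2 pages on-call.
  app-a: +60 → 60 ≥ 50
  queue-2: +25 → 25 < 80
Round 3 — app-a pages on-call.
No further pages.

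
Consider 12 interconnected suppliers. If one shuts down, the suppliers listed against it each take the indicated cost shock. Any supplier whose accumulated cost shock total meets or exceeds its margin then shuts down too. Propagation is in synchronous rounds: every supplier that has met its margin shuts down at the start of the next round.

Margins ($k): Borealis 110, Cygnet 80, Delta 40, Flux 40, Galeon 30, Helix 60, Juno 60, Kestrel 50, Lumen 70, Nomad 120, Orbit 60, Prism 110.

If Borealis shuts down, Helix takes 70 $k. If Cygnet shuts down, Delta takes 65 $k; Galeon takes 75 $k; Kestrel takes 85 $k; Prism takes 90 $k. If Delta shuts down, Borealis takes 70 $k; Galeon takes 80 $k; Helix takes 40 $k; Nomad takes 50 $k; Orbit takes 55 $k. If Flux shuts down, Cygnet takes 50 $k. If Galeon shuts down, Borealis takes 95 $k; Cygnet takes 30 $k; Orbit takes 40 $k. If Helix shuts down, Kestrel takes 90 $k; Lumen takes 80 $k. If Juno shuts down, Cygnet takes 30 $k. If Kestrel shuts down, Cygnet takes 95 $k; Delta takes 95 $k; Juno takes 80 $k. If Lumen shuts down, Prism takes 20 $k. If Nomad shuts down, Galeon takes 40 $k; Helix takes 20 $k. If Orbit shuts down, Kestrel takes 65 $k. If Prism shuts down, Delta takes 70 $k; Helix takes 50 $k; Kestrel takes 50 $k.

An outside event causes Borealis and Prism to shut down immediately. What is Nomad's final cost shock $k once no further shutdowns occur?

50

Round 1 — Borealis, Prism shut down (initial).
  Delta: +70 → 70 ≥ 40
  Helix: +70+50 → 120 ≥ 60
  Kestrel: +50 → 50 ≥ 50
Round 2 — Delta, Helix, Kestrel shut down.
  Cygnet: +95 → 95 ≥ 80
  Galeon: +80 → 80 ≥ 30
  Juno: +80 → 80 ≥ 60
  Lumen: +80 → 80 ≥ 70
  Nomad: +50 → 50 < 120
  Orbit: +55 → 55 < 60
Round 3 — Cygnet, Galeon, Juno, Lumen shut down.
  Orbit: +40 → 95 ≥ 60
Round 4 — Orbit shuts down.
No further shutdowns.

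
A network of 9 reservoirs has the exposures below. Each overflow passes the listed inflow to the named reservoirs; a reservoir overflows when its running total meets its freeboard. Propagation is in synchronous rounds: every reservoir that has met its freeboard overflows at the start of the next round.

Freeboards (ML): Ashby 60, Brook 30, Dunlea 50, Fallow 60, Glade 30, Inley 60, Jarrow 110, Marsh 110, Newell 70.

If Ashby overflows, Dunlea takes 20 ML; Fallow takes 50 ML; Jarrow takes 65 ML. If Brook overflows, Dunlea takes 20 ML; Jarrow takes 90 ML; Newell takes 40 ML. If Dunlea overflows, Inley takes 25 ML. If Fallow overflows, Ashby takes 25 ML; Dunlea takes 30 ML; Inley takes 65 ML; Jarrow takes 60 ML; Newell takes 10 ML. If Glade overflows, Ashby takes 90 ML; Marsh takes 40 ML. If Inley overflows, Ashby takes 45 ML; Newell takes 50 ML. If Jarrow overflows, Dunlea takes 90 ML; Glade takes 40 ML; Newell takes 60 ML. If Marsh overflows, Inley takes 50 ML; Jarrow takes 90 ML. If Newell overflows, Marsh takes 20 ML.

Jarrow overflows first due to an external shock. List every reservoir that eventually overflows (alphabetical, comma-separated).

Ashby, Dunlea, Glade, Jarrow

Round 1 — Jarrow overflows (initial).
  Dunlea: +90 → 90 ≥ 50
  Glade: +40 → 40 ≥ 30
  Newell: +60 → 60 < 70
Round 2 — Dunlea, Glade overflow.
  Ashby: +90 → 90 ≥ 60
  Inley: +25 → 25 < 60
  Marsh: +40 → 40 < 110
Round 3 — Ashby overflows.
  Fallow: +50 → 50 < 60
No further overflows.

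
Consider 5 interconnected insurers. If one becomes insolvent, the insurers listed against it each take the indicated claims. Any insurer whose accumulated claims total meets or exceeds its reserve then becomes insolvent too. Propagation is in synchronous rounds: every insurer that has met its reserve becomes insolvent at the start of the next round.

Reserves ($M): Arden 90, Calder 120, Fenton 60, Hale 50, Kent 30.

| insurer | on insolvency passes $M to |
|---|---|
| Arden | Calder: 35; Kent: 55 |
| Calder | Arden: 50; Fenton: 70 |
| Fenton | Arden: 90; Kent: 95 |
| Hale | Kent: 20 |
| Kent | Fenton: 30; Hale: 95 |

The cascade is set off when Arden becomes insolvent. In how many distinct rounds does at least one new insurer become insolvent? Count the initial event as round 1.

3

Round 1 — Arden becomes insolvent (initial).
  Calder: +35 → 35 < 120
  Kent: +55 → 55 ≥ 30
Round 2 — Kent becomes insolvent.
  Fenton: +30 → 30 < 60
  Hale: +95 → 95 ≥ 50
Round 3 — Hale becomes insolvent.
No further insolvencies.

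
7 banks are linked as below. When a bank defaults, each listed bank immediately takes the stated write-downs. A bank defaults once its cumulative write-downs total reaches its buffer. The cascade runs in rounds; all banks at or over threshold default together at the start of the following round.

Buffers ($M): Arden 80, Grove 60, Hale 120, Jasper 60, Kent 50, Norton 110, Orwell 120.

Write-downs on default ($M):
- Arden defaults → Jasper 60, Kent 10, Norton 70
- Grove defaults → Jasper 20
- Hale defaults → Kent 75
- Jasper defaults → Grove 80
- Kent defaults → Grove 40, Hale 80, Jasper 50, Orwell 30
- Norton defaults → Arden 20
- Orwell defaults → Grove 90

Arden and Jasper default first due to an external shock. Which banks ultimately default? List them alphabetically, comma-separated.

Arden, Grove, Jasper

Round 1 — Arden, Jasper default (initial).
  Grove: +80 → 80 ≥ 60
  Kent: +10 → 10 < 50
  Norton: +70 → 70 < 110
Round 2 — Grove defaults.
No further defaults.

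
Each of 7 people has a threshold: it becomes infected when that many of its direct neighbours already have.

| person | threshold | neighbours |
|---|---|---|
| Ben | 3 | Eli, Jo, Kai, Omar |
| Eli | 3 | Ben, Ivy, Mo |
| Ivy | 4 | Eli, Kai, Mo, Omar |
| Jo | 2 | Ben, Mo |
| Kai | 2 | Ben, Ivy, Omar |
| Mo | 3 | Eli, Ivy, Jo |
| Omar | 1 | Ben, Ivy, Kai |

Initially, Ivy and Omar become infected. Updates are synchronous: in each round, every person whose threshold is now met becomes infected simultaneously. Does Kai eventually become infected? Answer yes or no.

Round 1 — Ivy, Omar become infected (initial).
Round 2 — checking thresholds:
  Ben: 1 of 4 neighbours < 3, holds.
  Eli: 1 of 3 neighbours < 3, holds.
  Kai: 2 of 3 neighbours ≥ 2, becomes infected.
  Mo: 1 of 3 neighbours < 3, holds.
Round 3 — no new infections; cascade stops.

yes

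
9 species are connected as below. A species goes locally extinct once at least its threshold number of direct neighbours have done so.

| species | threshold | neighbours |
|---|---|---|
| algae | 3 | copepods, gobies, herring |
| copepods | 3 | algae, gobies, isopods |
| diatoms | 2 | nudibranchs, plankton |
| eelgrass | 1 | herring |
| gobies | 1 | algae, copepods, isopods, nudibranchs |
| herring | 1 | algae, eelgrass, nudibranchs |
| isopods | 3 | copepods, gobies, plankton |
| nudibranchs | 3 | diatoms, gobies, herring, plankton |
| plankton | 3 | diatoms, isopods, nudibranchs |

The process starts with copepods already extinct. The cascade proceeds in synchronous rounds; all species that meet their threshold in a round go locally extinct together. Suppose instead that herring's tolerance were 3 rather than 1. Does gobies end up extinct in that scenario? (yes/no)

yes

With herring's tolerance at 3:
Round 1 — copepods goes locally extinct (initial).
Round 2 — checking thresholds:
  algae: 1 of 3 neighbours < 3, holds.
  gobies: 1 of 4 neighbours ≥ 1, goes locally extinct.
  isopods: 1 of 3 neighbours < 3, holds.
Round 3 — no new extinctions; cascade stops.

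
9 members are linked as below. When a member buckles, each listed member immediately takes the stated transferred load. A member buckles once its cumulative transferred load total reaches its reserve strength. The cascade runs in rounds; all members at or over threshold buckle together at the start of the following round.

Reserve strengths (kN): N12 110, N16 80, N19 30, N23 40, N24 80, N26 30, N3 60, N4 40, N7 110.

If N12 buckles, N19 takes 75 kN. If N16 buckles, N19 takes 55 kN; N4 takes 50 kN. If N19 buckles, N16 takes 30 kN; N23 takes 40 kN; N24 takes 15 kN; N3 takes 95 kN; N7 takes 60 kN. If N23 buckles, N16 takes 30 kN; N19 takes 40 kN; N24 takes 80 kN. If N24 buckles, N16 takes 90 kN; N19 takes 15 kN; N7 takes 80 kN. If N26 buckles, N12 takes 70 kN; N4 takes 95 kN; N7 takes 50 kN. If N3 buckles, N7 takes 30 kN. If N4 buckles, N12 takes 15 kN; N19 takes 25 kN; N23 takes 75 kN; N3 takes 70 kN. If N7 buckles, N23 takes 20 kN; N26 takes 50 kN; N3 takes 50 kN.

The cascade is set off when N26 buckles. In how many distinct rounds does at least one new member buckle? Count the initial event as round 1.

Round 1 — N26 buckles (initial).
  N12: +70 → 70 < 110
  N4: +95 → 95 ≥ 40
  N7: +50 → 50 < 110
Round 2 — N4 buckles.
  N12: +15 → 85 < 110
  N19: +25 → 25 < 30
  N23: +75 → 75 ≥ 40
  N3: +70 → 70 ≥ 60
Round 3 — N23, N3 buckle.
  N16: +30 → 30 < 80
  N19: +40 → 65 ≥ 30
  N24: +80 → 80 ≥ 80
  N7: +30 → 80 < 110
Round 4 — N19, N24 buckle.
  N16: +30+90 → 150 ≥ 80
  N7: +60+80 → 220 ≥ 110
Round 5 — N16, N7 buckle.
No further bucklings.

5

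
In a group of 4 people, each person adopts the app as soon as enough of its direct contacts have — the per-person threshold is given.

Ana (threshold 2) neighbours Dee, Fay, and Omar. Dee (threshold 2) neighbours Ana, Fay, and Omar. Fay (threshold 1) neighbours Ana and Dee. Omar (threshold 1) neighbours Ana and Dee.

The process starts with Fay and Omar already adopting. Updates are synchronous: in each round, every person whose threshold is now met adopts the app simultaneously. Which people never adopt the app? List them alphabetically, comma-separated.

none

Round 1 — Fay, Omar adopt the app (initial).
Round 2 — checking thresholds:
  Ana: 2 of 3 neighbours ≥ 2, adopts the app.
  Dee: 2 of 3 neighbours ≥ 2, adopts the app.
Round 3 — no new adoptions; cascade stops.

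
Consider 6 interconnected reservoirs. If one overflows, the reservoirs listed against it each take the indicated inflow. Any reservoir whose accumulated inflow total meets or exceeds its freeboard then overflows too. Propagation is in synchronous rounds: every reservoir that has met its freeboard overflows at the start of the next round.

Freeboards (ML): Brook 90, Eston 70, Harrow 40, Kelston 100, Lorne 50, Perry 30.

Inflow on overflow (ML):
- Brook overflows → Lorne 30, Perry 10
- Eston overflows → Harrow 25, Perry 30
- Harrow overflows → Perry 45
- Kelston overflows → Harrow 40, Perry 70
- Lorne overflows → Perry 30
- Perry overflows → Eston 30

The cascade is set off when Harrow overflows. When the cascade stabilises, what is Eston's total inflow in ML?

Round 1 — Harrow overflows (initial).
  Perry: +45 → 45 ≥ 30
Round 2 — Perry overflows.
  Eston: +30 → 30 < 70
No further overflows.

30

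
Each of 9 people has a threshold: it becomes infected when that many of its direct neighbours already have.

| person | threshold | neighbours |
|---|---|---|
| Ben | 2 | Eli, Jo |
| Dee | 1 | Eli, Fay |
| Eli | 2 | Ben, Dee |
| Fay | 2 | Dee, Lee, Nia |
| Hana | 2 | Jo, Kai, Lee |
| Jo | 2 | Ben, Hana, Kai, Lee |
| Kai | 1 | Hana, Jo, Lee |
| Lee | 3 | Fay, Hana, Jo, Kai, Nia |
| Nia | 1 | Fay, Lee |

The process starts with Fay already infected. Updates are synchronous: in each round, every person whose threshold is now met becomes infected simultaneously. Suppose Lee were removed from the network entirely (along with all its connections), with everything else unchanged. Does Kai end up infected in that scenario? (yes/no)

With Lee removed:
Round 1 — Fay becomes infected (initial).
Round 2 — checking thresholds:
  Dee: 1 of 2 neighbours ≥ 1, becomes infected.
  Nia: 1 of 1 neighbours ≥ 1, becomes infected.
Round 3 — no new infections; cascade stops.

no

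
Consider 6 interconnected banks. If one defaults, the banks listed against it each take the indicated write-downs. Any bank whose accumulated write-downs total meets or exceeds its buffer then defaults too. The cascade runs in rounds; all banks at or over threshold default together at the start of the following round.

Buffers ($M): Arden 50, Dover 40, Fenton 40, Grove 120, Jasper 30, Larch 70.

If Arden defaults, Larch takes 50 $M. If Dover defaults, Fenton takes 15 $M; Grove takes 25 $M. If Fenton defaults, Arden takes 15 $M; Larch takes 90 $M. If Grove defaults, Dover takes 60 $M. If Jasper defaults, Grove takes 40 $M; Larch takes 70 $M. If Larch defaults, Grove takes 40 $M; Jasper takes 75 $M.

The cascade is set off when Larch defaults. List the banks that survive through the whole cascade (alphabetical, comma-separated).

Arden, Dover, Fenton, Grove

Round 1 — Larch defaults (initial).
  Grove: +40 → 40 < 120
  Jasper: +75 → 75 ≥ 30
Round 2 — Jasper defaults.
  Grove: +40 → 80 < 120
No further defaults.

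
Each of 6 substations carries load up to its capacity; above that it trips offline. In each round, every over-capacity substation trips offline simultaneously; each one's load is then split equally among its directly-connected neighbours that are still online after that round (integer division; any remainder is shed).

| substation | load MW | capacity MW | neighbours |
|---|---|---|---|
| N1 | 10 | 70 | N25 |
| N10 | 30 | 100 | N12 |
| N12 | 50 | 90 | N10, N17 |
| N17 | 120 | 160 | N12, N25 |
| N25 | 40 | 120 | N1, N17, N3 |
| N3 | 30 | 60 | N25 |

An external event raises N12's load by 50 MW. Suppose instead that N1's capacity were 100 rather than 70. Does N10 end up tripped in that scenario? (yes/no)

With N1's capacity at 100:
Round 1 — N12 at 100 > 90. N12 trips offline.
  N12 sheds 100 MW to N10, N17: 50 each.
    N10: 30+50 = 80 ≤ 100
    N17: 120+50 = 170 > 160
Round 2 — N17 trips offline.
  N17 sheds 170 MW to N25: 170 each.
    N25: 40+170 = 210 > 120
Round 3 — N25 trips offline.
  N25 sheds 210 MW to N1, N3: 105 each.
    N1: 10+105 = 115 > 100
    N3: 30+105 = 135 > 60
Round 4 — N1, N3 trip offline.
  N1 sheds 115 MW: no online neighbours, lost.
  N3 sheds 135 MW: no online neighbours, lost.
No further trips.

no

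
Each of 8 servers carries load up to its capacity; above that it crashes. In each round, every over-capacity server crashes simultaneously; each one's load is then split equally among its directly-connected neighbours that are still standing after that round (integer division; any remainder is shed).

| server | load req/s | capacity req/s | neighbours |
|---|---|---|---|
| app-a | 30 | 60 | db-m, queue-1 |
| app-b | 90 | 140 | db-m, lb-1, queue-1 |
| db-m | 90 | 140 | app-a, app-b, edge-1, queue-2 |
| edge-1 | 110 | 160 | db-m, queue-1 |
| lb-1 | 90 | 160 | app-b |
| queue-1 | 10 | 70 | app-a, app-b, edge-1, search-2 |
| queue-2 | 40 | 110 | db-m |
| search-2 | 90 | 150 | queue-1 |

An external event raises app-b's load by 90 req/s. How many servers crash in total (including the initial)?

Round 1 — app-b at 180 > 140. app-b crashes.
  app-b sheds 180 req/s to db-m, lb-1, queue-1: 60 each.
    db-m: 90+60 = 150 > 140
    lb-1: 90+60 = 150 ≤ 160
    queue-1: 10+60 = 70 ≤ 70
Round 2 — db-m crashes.
  db-m sheds 150 req/s to app-a, edge-1, queue-2: 50 each.
    app-a: 30+50 = 80 > 60
    edge-1: 110+50 = 160 ≤ 160
    queue-2: 40+50 = 90 ≤ 110
Round 3 — app-a crashes.
  app-a sheds 80 req/s to queue-1: 80 each.
    queue-1: 70+80 = 150 > 70
Round 4 — queue-1 crashes.
  queue-1 sheds 150 req/s to edge-1, search-2: 75 each.
    edge-1: 160+75 = 235 > 160
    search-2: 90+75 = 165 > 150
Round 5 — edge-1, search-2 crash.
  edge-1 sheds 235 req/s: no online neighbours, lost.
  search-2 sheds 165 req/s: no online neighbours, lost.
No further crashes.

6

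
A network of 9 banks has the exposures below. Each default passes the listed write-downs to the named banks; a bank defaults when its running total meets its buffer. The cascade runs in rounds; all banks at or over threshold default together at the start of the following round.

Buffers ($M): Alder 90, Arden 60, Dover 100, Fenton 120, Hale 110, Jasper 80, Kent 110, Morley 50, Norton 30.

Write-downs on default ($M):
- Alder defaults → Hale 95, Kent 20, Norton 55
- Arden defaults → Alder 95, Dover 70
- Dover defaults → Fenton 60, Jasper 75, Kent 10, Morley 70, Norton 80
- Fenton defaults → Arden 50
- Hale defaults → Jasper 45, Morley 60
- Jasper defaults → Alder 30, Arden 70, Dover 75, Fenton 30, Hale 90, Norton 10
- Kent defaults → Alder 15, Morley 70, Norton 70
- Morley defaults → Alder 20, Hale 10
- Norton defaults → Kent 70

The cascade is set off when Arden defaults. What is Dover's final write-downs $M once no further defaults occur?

Round 1 — Arden defaults (initial).
  Alder: +95 → 95 ≥ 90
  Dover: +70 → 70 < 100
Round 2 — Alder defaults.
  Hale: +95 → 95 < 110
  Kent: +20 → 20 < 110
  Norton: +55 → 55 ≥ 30
Round 3 — Norton defaults.
  Kent: +70 → 90 < 110
No further defaults.

70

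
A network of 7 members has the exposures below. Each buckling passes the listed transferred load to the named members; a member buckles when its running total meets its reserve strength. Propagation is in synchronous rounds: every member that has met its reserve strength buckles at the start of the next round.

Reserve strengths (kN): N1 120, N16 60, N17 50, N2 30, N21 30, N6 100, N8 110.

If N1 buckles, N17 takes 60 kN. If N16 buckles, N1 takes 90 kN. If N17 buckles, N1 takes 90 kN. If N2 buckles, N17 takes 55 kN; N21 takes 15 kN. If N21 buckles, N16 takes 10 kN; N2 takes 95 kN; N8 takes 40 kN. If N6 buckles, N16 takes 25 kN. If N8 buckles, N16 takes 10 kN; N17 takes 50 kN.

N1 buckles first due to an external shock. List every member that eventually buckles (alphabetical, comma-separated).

N1, N17

Round 1 — N1 buckles (initial).
  N17: +60 → 60 ≥ 50
Round 2 — N17 buckles.
No further bucklings.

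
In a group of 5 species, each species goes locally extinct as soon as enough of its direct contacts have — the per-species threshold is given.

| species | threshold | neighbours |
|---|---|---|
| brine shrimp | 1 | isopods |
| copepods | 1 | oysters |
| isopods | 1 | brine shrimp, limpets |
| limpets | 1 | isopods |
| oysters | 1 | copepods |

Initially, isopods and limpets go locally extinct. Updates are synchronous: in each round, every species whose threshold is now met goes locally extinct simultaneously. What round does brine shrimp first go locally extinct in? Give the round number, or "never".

2

Round 1 — isopods, limpets go locally extinct (initial).
Round 2 — checking thresholds:
  brine shrimp: 1 of 1 neighbours ≥ 1, goes locally extinct.
Round 3 — no new extinctions; cascade stops.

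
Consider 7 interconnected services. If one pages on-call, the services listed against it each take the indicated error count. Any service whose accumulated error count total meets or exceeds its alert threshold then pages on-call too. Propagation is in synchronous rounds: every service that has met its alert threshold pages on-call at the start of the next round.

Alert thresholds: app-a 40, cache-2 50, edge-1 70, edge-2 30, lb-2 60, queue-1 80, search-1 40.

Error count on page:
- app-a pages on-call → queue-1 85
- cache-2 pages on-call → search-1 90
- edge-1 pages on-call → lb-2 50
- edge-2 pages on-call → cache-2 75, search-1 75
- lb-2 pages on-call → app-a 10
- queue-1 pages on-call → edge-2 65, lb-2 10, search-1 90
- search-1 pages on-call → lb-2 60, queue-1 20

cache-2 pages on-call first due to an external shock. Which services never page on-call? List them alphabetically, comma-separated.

app-a, edge-1, edge-2, queue-1

Round 1 — cache-2 pages on-call (initial).
  search-1: +90 → 90 ≥ 40
Round 2 — search-1 pages on-call.
  lb-2: +60 → 60 ≥ 60
  queue-1: +20 → 20 < 80
Round 3 — lb-2 pages on-call.
  app-a: +10 → 10 < 40
No further pages.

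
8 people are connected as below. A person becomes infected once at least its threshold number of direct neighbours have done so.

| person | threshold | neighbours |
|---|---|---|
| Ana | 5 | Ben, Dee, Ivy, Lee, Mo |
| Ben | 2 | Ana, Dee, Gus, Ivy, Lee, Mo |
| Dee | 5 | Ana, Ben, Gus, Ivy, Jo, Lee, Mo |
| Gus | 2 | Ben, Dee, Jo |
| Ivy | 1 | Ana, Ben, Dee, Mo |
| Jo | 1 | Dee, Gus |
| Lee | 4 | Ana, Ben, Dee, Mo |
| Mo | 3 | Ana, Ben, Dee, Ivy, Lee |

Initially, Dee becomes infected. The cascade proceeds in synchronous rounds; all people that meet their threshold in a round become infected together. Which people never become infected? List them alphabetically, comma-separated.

Round 1 — Dee becomes infected (initial).
Round 2 — checking thresholds:
  Ana: 1 of 5 neighbours < 5, below threshold.
  Ben: 1 of 6 neighbours < 2, below threshold.
  Gus: 1 of 3 neighbours < 2, below threshold.
  Ivy: 1 of 4 neighbours ≥ 1, becomes infected.
  Jo: 1 of 2 neighbours ≥ 1, becomes infected.
  Lee: 1 of 4 neighbours < 4, below threshold.
  Mo: 1 of 5 neighbours < 3, below threshold.
Round 3 — checking thresholds:
  Ana: 2 of 5 neighbours < 5, below threshold.
  Ben: 2 of 6 neighbours ≥ 2, becomes infected.
  Gus: 2 of 3 neighbours ≥ 2, becomes infected.
  Lee: 1 of 4 neighbours < 4, below threshold.
  Mo: 2 of 5 neighbours < 3, below threshold.
Round 4 — checking thresholds:
  Ana: 3 of 5 neighbours < 5, below threshold.
  Lee: 2 of 4 neighbours < 4, below threshold.
  Mo: 3 of 5 neighbours ≥ 3, becomes infected.
Round 5 — no new infections; cascade stops.

Ana, Lee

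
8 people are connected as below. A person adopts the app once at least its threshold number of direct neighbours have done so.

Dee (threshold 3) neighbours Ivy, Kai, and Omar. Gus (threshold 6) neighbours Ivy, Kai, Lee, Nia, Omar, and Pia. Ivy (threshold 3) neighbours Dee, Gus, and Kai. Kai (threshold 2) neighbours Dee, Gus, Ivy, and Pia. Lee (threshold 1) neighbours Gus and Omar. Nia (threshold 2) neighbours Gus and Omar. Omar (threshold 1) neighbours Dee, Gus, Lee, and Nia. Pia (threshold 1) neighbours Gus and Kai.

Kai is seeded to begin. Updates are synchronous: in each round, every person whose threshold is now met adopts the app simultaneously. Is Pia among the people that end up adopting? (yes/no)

yes

Round 1 — Kai adopts the app (initial).
Round 2 — checking thresholds:
  Dee: 1 of 3 neighbours < 3, below threshold.
  Gus: 1 of 6 neighbours < 6, below threshold.
  Ivy: 1 of 3 neighbours < 3, below threshold.
  Pia: 1 of 2 neighbours ≥ 1, adopts the app.
Round 3 — no new adoptions; cascade stops.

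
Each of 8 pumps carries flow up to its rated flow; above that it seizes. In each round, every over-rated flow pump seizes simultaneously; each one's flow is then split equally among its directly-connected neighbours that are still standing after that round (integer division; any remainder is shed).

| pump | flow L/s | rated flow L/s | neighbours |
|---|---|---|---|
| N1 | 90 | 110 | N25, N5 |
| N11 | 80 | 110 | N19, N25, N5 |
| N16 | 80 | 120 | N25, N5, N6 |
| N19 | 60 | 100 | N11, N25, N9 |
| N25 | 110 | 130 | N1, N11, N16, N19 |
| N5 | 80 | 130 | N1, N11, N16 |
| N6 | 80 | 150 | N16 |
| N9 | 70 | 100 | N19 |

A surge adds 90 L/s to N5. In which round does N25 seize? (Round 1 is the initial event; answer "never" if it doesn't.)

Round 1 — N5 at 170 > 130. N5 seizes.
  N5 sheds 170 L/s to N1, N11, N16: 56 each (2 lost).
    N1: 90+56 = 146 > 110
    N11: 80+56 = 136 > 110
    N16: 80+56 = 136 > 120
Round 2 — N1, N11, N16 seize.
  N1 sheds 146 L/s to N25: 146 each.
    N25: 110+146 = 256 > 130
  N11 sheds 136 L/s to N19, N25: 68 each.
    N19: 60+68 = 128 > 100
    N25: 256+68 = 324 > 130
  N16 sheds 136 L/s to N25, N6: 68 each.
    N25: 324+68 = 392 > 130
    N6: 80+68 = 148 ≤ 150
Round 3 — N19, N25 seize.
  N19 sheds 128 L/s to N9: 128 each.
    N9: 70+128 = 198 > 100
  N25 sheds 392 L/s: no online neighbours, lost.
Round 4 — N9 seizes.
  N9 sheds 198 L/s: no online neighbours, lost.
No further seizures.

3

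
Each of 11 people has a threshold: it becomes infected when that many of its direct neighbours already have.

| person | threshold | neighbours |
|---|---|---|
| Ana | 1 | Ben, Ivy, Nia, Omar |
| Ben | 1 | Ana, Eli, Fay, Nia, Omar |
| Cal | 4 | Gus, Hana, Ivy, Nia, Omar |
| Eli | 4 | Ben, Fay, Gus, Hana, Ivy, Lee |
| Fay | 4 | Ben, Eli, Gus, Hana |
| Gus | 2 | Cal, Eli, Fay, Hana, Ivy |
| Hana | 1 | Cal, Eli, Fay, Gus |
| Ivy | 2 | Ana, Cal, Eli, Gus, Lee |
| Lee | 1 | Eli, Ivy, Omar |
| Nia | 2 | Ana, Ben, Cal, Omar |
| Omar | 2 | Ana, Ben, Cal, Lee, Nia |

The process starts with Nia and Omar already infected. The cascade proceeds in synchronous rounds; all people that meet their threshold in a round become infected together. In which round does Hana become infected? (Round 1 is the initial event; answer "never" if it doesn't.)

Round 1 — Nia, Omar become infected (initial).
Round 2 — checking thresholds:
  Ana: 2 of 4 neighbours ≥ 1, becomes infected.
  Ben: 2 of 5 neighbours ≥ 1, becomes infected.
  Cal: 2 of 5 neighbours < 4, holds.
  Lee: 1 of 3 neighbours ≥ 1, becomes infected.
Round 3 — checking thresholds:
  Cal: 2 of 5 neighbours < 4, holds.
  Eli: 2 of 6 neighbours < 4, holds.
  Fay: 1 of 4 neighbours < 4, holds.
  Ivy: 2 of 5 neighbours ≥ 2, becomes infected.
Round 4 — no new infections; cascade stops.

never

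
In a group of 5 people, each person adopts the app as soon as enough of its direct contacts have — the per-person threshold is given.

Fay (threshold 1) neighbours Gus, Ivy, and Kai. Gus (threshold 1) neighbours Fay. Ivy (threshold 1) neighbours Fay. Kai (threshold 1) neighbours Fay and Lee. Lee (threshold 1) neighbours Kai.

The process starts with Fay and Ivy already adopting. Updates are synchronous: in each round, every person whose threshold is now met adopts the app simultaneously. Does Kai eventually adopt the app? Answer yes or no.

yes

Round 1 — Fay, Ivy adopt the app (initial).
Round 2 — checking thresholds:
  Gus: 1 of 1 neighbours ≥ 1, adopts the app.
  Kai: 1 of 2 neighbours ≥ 1, adopts the app.
Round 3 — checking thresholds:
  Lee: 1 of 1 neighbours ≥ 1, adopts the app.
Round 4 — no new adoptions; cascade stops.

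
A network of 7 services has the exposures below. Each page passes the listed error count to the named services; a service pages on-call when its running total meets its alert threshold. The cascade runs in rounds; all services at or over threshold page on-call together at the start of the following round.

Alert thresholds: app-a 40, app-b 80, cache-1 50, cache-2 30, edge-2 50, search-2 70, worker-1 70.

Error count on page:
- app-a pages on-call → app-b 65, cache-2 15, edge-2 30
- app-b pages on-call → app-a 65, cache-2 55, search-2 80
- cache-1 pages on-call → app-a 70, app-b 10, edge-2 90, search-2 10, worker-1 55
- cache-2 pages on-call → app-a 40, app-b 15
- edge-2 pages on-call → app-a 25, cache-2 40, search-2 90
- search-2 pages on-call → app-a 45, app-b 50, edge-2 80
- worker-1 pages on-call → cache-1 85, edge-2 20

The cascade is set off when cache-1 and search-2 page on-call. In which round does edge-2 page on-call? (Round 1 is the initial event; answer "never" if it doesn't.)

Round 1 — cache-1, search-2 page on-call (initial).
  app-a: +70+45 → 115 ≥ 40
  app-b: +10+50 → 60 < 80
  edge-2: +90+80 → 170 ≥ 50
  worker-1: +55 → 55 < 70
Round 2 — app-a, edge-2 page on-call.
  app-b: +65 → 125 ≥ 80
  cache-2: +15+40 → 55 ≥ 30
Round 3 — app-b, cache-2 page on-call.
No further pages.

2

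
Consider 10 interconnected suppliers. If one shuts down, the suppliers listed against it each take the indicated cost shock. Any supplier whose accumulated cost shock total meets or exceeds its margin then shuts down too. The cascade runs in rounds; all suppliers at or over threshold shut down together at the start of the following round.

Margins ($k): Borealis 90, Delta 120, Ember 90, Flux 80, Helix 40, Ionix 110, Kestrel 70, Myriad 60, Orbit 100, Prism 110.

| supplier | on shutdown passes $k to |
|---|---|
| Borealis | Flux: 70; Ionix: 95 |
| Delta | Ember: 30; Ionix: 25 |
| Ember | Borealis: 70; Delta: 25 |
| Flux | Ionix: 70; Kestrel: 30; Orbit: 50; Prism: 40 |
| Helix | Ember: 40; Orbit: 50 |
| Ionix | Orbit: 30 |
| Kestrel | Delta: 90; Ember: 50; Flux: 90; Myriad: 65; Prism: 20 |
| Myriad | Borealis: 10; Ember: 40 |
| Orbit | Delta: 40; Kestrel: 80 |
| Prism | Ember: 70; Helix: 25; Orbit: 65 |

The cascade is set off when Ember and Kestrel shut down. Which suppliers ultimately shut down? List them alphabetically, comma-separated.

Ember, Flux, Kestrel, Myriad

Round 1 — Ember, Kestrel shut down (initial).
  Borealis: +70 → 70 < 90
  Delta: +25+90 → 115 < 120
  Flux: +90 → 90 ≥ 80
  Myriad: +65 → 65 ≥ 60
  Prism: +20 → 20 < 110
Round 2 — Flux, Myriad shut down.
  Borealis: +10 → 80 < 90
  Ionix: +70 → 70 < 110
  Orbit: +50 → 50 < 100
  Prism: +40 → 60 < 110
No further shutdowns.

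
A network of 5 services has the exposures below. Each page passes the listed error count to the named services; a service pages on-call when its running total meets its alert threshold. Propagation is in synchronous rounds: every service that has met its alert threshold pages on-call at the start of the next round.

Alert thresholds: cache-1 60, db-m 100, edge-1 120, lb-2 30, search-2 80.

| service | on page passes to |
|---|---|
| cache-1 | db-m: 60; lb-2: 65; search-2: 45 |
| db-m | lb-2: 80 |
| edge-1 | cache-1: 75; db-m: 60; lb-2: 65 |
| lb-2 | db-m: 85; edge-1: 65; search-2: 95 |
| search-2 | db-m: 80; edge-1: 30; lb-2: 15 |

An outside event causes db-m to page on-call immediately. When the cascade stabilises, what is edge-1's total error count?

Round 1 — db-m pages on-call (initial).
  lb-2: +80 → 80 ≥ 30
Round 2 — lb-2 pages on-call.
  edge-1: +65 → 65 < 120
  search-2: +95 → 95 ≥ 80
Round 3 — search-2 pages on-call.
  edge-1: +30 → 95 < 120
No further pages.

95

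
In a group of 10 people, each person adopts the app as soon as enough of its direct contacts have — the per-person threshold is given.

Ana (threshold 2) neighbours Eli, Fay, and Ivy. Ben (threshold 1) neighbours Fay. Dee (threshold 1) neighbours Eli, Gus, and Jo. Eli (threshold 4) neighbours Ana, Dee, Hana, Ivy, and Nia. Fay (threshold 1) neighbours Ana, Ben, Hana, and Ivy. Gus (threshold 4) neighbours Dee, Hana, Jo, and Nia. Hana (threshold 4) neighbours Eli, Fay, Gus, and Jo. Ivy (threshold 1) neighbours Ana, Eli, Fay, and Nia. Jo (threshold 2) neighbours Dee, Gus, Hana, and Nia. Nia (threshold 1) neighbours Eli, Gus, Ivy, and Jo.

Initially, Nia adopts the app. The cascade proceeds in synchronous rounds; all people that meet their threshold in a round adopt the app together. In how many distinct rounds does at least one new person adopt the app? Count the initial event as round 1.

Round 1 — Nia adopts the app (initial).
Round 2 — checking thresholds:
  Eli: 1 of 5 neighbours < 4, below threshold.
  Gus: 1 of 4 neighbours < 4, below threshold.
  Ivy: 1 of 4 neighbours ≥ 1, adopts the app.
  Jo: 1 of 4 neighbours < 2, below threshold.
Round 3 — checking thresholds:
  Ana: 1 of 3 neighbours < 2, below threshold.
  Eli: 2 of 5 neighbours < 4, below threshold.
  Fay: 1 of 4 neighbours ≥ 1, adopts the app.
  Gus: 1 of 4 neighbours < 4, below threshold.
  Jo: 1 of 4 neighbours < 2, below threshold.
Round 4 — checking thresholds:
  Ana: 2 of 3 neighbours ≥ 2, adopts the app.
  Ben: 1 of 1 neighbours ≥ 1, adopts the app.
  Eli: 2 of 5 neighbours < 4, below threshold.
  Gus: 1 of 4 neighbours < 4, below threshold.
  Hana: 1 of 4 neighbours < 4, below threshold.
  Jo: 1 of 4 neighbours < 2, below threshold.
Round 5 — no new adoptions; cascade stops.

4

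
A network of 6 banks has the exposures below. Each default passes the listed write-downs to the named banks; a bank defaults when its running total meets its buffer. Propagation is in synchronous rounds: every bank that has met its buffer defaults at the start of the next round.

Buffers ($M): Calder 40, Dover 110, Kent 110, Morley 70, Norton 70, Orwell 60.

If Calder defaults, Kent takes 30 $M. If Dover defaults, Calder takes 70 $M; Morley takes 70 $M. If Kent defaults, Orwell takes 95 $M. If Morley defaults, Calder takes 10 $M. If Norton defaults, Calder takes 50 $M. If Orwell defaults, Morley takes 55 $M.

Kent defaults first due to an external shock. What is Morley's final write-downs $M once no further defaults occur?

Round 1 — Kent defaults (initial).
  Orwell: +95 → 95 ≥ 60
Round 2 — Orwell defaults.
  Morley: +55 → 55 < 70
No further defaults.

55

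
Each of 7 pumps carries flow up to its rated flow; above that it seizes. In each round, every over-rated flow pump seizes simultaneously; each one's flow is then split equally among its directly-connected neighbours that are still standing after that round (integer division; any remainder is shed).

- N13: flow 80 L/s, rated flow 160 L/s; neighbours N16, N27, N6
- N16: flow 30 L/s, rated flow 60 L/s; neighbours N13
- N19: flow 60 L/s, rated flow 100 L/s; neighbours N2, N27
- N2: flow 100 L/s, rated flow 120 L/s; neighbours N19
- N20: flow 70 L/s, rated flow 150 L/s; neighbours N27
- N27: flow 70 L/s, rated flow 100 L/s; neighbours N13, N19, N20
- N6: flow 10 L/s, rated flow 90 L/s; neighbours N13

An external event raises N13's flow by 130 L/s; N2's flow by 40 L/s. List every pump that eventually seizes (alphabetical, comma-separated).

Round 1 — N13 at 210 > 160; N2 at 140 > 120. N13, N2 seize.
  N13 sheds 210 L/s to N16, N27, N6: 70 each.
    N16: 30+70 = 100 > 60
    N27: 70+70 = 140 > 100
    N6: 10+70 = 80 ≤ 90
  N2 sheds 140 L/s to N19: 140 each.
    N19: 60+140 = 200 > 100
Round 2 — N16, N19, N27 seize.
  N16 sheds 100 L/s: no online neighbours, lost.
  N19 sheds 200 L/s: no online neighbours, lost.
  N27 sheds 140 L/s to N20: 140 each.
    N20: 70+140 = 210 > 150
Round 3 — N20 seizes.
  N20 sheds 210 L/s: no online neighbours, lost.
No further seizures.

N13, N16, N19, N2, N20, N27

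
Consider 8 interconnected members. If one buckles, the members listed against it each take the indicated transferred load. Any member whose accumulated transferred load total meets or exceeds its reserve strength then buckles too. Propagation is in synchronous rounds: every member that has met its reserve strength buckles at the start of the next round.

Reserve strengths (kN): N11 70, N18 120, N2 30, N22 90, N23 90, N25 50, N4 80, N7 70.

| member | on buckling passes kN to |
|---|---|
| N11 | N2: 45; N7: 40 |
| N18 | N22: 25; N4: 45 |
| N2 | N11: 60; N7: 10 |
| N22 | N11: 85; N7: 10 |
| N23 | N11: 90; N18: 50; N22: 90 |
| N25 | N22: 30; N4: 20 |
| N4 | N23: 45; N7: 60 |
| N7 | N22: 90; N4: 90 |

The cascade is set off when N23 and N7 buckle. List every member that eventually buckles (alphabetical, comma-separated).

Round 1 — N23, N7 buckle (initial).
  N11: +90 → 90 ≥ 70
  N18: +50 → 50 < 120
  N22: +90+90 → 180 ≥ 90
  N4: +90 → 90 ≥ 80
Round 2 — N11, N22, N4 buckle.
  N2: +45 → 45 ≥ 30
Round 3 — N2 buckles.
No further bucklings.

N11, N2, N22, N23, N4, N7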